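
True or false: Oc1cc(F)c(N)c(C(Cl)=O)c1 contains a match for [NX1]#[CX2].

False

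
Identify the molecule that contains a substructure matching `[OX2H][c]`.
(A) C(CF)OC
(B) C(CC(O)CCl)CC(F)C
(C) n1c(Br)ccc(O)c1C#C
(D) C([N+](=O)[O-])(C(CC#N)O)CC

[OX2H][c] describes a hydroxyl oxygen attached to an aromatic carbon (a phenol).
(A) has a methoxy ether (-OCH3) but the oxygen has H0, not H1.
(B) has a hydroxyl group (-OH) but the -OH is on an aliphatic carbon, not an aromatic c.
(C) contains a hydroxyl group (-OH), which satisfies every atom and bond constraint.
(D) has a hydroxyl group (-OH) but the -OH is on an aliphatic carbon, not an aromatic c.
So the answer is (C).

C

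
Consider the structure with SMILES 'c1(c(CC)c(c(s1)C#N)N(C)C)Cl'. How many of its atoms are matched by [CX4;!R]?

4

The query [CX4;!R] means: aliphatic carbon with four total connections, not in a ring.
Check the 13 heavy atoms by environment: 1× s (aromatic, X2, in 5-ring) → no; 4× c (aromatic, X3, in 5-ring) → no; 4× C (X4, acyclic) → match; 1× N (X3, acyclic) → no; 1× Cl (X1, acyclic) → no; 1× C (X2, acyclic) → no; 1× N (X1, acyclic) → no.
That gives 4 matching atoms.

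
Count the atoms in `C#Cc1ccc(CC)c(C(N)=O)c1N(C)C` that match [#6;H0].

Check the 16 heavy atoms by environment: 4× c (aromatic, H0) → match; 2× c (aromatic, H1) → no; 1× C (H2) → no; 3× C (H3) → no; 1× N (H0) → no; 2× C (H0) → match; 1× O (H0) → no; 1× N (H2) → no; 1× C (H1) → no.
Summing the matching environments: 4 + 2 = 6 matching atoms.

6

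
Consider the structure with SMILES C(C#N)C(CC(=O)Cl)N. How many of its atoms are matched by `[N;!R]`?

2

Check the 9 heavy atoms by environment: 5× C (acyclic) → no; 1× O (acyclic) → no; 1× Cl (acyclic) → no; 2× N (acyclic) → match.
That gives 2 matching atoms.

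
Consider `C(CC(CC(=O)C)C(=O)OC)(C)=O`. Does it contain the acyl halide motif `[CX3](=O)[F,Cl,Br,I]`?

The pattern [CX3](=O)[F,Cl,Br,I] describes a carbonyl carbon bonded to a halogen — an acyl halide.
The closest candidate here is a methyl-ester group (-C(=O)OCH3), but the carbonyl is bonded to -O-C, not to a halogen. No other fragment satisfies the full query, so there is no match.

No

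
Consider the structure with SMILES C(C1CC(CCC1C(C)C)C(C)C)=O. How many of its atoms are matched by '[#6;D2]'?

4

Check the 14 heavy atoms by environment: 4× C (D2) → match; 5× C (D3) → no; 4× C (D1) → no; 1× O (D1) → no.
That gives 4 matching atoms.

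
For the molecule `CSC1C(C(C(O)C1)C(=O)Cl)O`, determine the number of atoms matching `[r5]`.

The query [r5] means: r5 matches atoms in a five-membered ring.
Check the 12 heavy atoms by environment: 5× C (in 5-ring) → match; 2× C (acyclic) → no; 3× O (acyclic) → no; 1× Cl (acyclic) → no; 1× S (acyclic) → no.
That gives 5 matching atoms.

5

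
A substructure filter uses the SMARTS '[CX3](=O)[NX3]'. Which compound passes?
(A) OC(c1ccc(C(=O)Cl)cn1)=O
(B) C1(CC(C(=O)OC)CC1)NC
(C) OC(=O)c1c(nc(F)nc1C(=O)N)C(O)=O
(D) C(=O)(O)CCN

[CX3](=O)[NX3] describes a carbonyl carbon bonded to a trivalent nitrogen (an amide).
(A) has a carboxylic acid group (-C(=O)OH) but the carbonyl is bonded to O, not to an NX3 nitrogen.
(B) has a methyl-ester group (-C(=O)OCH3) but the carbonyl is bonded to O, not to an NX3 nitrogen.
(C) contains a primary amide (-C(=O)NH2), which satisfies every atom and bond constraint.
(D) has a carboxylic acid group (-C(=O)OH) but the carbonyl is bonded to O, not to an NX3 nitrogen.
So the answer is (C).

C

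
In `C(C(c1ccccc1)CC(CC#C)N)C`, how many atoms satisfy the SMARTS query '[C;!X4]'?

The query [C;!X4] means: aliphatic carbon that does not have four total connections.
Check the 15 heavy atoms by environment: 6× C (X4) → no; 1× N (X3) → no; 6× c (aromatic, X3) → no; 2× C (X2) → match.
That gives 2 matching atoms.

2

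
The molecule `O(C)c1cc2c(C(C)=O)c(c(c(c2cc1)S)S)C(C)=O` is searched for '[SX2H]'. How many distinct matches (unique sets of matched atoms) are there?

[SX2H] is the SMARTS for a thiol: an aliphatic sulfur with two connections, one being H.
The molecule carries 2 separate instances of a thiol (-SH) meeting every constraint; each maps to a distinct set of atoms, giving 2 matches.

2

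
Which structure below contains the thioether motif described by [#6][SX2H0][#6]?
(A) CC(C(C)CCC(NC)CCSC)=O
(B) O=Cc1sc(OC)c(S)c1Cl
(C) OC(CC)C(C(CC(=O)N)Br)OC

A

[#6][SX2H0][#6] describes an aliphatic sulfur bridging two carbons with no H on the sulfur (a thioether).
(A) contains a methylthio ether (-SCH3), which satisfies every atom and bond constraint.
(B) has a thiol (-SH) but the sulfur has H1, not H0 bridging two carbons.
(C) has a methoxy ether (-OCH3) but the bridging atom is O, not S.
So the answer is (A).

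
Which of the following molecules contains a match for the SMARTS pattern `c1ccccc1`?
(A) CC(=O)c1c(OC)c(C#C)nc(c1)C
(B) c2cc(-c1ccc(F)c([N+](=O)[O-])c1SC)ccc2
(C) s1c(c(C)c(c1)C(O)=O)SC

c1ccccc1 describes six aromatic carbons in a ring (a benzene ring).
(A) has a methyl group (-CH3) but no six-membered all-carbon aromatic ring is present.
(B) contains a phenyl ring, which satisfies every atom and bond constraint.
(C) has a methyl group (-CH3) but no six-membered all-carbon aromatic ring is present.
So the answer is (B).

B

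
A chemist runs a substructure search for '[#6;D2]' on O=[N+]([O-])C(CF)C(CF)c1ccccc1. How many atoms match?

The query [#6;D2] means: any carbon bonded to exactly two heavy atoms.
Check the 15 heavy atoms by environment: 2× C (D2) → match; 2× C (D3) → no; 1× N (charge +1, D3) → no; 1× O (charge -1, D1) → no; 1× O (D1) → no; 2× F (D1) → no; 1× c (aromatic, D3) → no; 5× c (aromatic, D2) → match.
Summing the matching environments: 2 + 5 = 7 matching atoms.

7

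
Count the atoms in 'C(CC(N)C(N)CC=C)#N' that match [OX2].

0

The query [OX2] means: aliphatic oxygen with two total connections — ether, hydroxyl, or ester single-bond O.
Check the 10 heavy atoms by environment: 4× C (X4) → no; 2× N (X3) → no; 2× C (X3) → no; 1× C (X2) → no; 1× N (X1) → no.
No environment satisfies the query, so 0 matching atoms.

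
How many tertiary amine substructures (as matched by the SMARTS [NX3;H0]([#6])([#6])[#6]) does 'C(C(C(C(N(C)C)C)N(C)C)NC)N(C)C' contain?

3

[NX3;H0]([#6])([#6])[#6] is the SMARTS for a tertiary amine: a trivalent nitrogen with no H, bonded to three carbons.
The molecule carries 3 separate instances of a dimethylamino group (-N(CH3)2) meeting every constraint; each maps to a distinct set of atoms, giving 3 matches.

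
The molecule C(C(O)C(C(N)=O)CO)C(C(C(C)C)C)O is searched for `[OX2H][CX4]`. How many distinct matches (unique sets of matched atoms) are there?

3

[OX2H][CX4] is the SMARTS for an aliphatic alcohol: a hydroxyl oxygen bound to an sp3 (X4) carbon.
The molecule carries 3 separate instances of a hydroxyl group (-OH) meeting every constraint; each maps to a distinct set of atoms, giving 3 matches.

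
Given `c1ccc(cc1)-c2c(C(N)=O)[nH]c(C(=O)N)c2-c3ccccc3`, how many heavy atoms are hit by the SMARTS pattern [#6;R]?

16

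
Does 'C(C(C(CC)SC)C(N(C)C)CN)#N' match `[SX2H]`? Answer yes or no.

The pattern [SX2H] describes an aliphatic sulfur with two connections, one being H — a thiol.
The closest candidate here is a methylthio ether (-SCH3), but the sulfur has H0 (bonded to two carbons), not H1. No other fragment satisfies the full query, so there is no match.

No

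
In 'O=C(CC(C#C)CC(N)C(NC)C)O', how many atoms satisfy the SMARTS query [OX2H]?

1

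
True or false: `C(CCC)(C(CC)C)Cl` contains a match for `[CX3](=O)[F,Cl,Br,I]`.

False

The pattern [CX3](=O)[F,Cl,Br,I] describes a carbonyl carbon bonded to a halogen — an acyl halide.
The closest candidate here is a chloro substituent, but the Cl is not on a carbonyl carbon. No other fragment satisfies the full query, so there is no match.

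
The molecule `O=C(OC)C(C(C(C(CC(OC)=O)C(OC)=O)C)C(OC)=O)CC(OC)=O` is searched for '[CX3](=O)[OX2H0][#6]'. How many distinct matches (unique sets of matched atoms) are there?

[CX3](=O)[OX2H0][#6] is the SMARTS for an ester: a carbonyl carbon bonded to an oxygen that is itself bonded to carbon (no H on that O).
The molecule carries 5 separate instances of a methyl-ester group (-C(=O)OCH3) meeting every constraint; each maps to a distinct set of atoms, giving 5 matches.

5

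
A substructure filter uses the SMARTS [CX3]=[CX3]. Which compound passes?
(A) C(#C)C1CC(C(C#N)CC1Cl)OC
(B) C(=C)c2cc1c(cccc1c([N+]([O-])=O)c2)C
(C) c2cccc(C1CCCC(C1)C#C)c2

B

[CX3]=[CX3] describes a non-aromatic C=C double bond between two sp2 carbons (an alkene).
(A) has an ethynyl group (-C#CH) but the C-C bond is a triple bond, not a double bond.
(B) contains a vinyl group (-CH=CH2), which satisfies every atom and bond constraint.
(C) has an ethynyl group (-C#CH) but the C-C bond is a triple bond, not a double bond.
So the answer is (B).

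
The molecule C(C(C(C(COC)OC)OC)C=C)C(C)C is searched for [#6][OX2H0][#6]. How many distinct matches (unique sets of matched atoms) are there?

[#6][OX2H0][#6] is the SMARTS for an ether: an aliphatic oxygen bridging two carbons with no H on the oxygen.
The molecule carries 3 separate instances of a methoxy ether (-OCH3) meeting every constraint; each maps to a distinct set of atoms, giving 3 matches.

3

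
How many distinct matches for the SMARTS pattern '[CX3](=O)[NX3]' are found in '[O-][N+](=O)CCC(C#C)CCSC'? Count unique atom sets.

0

[CX3](=O)[NX3] is the SMARTS for an amide: a carbonyl carbon bonded to a trivalent nitrogen.
No fragment in the molecule satisfies every constraint, giving 0 matches.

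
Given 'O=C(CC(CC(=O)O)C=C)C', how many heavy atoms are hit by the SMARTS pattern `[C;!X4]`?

4

The query [C;!X4] means: aliphatic carbon that does not have four total connections.
Check the 11 heavy atoms by environment: 4× C (X4) → no; 4× C (X3) → match; 2× O (X1) → no; 1× O (X2) → no.
That gives 4 matching atoms.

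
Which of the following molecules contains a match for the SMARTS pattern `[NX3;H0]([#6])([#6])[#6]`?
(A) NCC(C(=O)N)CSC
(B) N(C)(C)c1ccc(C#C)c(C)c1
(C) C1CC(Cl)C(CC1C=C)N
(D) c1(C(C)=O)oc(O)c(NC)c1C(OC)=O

B

[NX3;H0]([#6])([#6])[#6] describes a trivalent nitrogen with no H, bonded to three carbons (a tertiary amine).
(A) has a primary amide (-C(=O)NH2) but the amide nitrogen has H2 and only one carbon neighbour.
(B) contains a dimethylamino group (-N(CH3)2), which satisfies every atom and bond constraint.
(C) has a primary amino group (-NH2) but the nitrogen has H2, not H0 with three carbons.
(D) has an N-methylamino group (-NHCH3) but the nitrogen still has one H (H1), not H0.
So the answer is (B).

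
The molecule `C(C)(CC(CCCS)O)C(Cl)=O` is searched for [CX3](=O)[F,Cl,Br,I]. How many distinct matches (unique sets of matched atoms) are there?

[CX3](=O)[F,Cl,Br,I] is the SMARTS for an acyl halide: a carbonyl carbon bonded to a halogen.
Exactly one fragment in the molecule meets all constraints, giving 1 match.

1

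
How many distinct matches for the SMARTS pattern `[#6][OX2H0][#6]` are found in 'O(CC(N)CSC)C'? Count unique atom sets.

1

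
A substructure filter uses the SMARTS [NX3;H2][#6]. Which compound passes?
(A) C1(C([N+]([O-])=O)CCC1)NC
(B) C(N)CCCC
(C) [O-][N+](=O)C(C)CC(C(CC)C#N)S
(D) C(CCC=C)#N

B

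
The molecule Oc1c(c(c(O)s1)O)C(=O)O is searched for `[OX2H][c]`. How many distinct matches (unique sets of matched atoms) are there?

[OX2H][c] is the SMARTS for a phenol: a hydroxyl oxygen attached to an aromatic carbon.
The molecule carries 3 separate instances of a hydroxyl group (-OH) meeting every constraint; each maps to a distinct set of atoms, giving 3 matches.

3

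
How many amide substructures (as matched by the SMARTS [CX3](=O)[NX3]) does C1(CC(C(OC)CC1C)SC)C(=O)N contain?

[CX3](=O)[NX3] is the SMARTS for an amide: a carbonyl carbon bonded to a trivalent nitrogen.
Exactly one fragment in the molecule meets all constraints, giving 1 match.

1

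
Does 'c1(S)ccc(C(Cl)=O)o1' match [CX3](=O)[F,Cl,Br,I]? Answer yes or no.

Yes

The pattern [CX3](=O)[F,Cl,Br,I] describes a carbonyl carbon bonded to a halogen — an acyl halide.
The molecule carries an acyl chloride (-C(=O)Cl), whose atoms satisfy every constraint of the query, so the pattern matches.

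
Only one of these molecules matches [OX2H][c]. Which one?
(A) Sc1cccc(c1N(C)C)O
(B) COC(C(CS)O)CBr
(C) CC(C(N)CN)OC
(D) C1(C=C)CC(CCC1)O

[OX2H][c] describes a hydroxyl oxygen attached to an aromatic carbon (a phenol).
(A) contains a hydroxyl group (-OH), which satisfies every atom and bond constraint.
(B) has a hydroxyl group (-OH) but the -OH is on an aliphatic carbon, not an aromatic c.
(C) has a methoxy ether (-OCH3) but the oxygen has H0, not H1.
(D) has a hydroxyl group (-OH) but the -OH is on an aliphatic carbon, not an aromatic c.
So the answer is (A).

A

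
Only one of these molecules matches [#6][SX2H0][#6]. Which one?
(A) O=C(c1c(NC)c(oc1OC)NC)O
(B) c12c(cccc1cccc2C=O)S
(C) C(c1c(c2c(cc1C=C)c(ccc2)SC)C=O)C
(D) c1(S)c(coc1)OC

C

[#6][SX2H0][#6] describes an aliphatic sulfur bridging two carbons with no H on the sulfur (a thioether).
(A) has a methoxy ether (-OCH3) but the bridging atom is O, not S.
(B) has a thiol (-SH) but the sulfur has H1, not H0 bridging two carbons.
(C) contains a methylthio ether (-SCH3), which satisfies every atom and bond constraint.
(D) has a thiol (-SH) but the sulfur has H1, not H0 bridging two carbons.
So the answer is (C).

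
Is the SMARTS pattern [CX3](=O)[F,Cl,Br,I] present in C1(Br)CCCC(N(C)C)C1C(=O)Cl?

Yes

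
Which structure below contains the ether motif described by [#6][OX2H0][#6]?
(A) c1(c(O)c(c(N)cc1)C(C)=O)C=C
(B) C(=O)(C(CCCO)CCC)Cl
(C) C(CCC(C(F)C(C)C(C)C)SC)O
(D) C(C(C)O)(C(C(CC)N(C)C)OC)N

[#6][OX2H0][#6] describes an aliphatic oxygen bridging two carbons with no H on the oxygen (an ether).
(A) has a hydroxyl group (-OH) but the oxygen has H1, not H0 bridging two carbons.
(B) has a hydroxyl group (-OH) but the oxygen has H1, not H0 bridging two carbons.
(C) has a hydroxyl group (-OH) but the oxygen has H1, not H0 bridging two carbons.
(D) contains a methoxy ether (-OCH3), which satisfies every atom and bond constraint.
So the answer is (D).

D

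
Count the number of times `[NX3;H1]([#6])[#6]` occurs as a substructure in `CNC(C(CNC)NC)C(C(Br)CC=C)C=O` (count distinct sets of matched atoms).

3

[NX3;H1]([#6])[#6] is the SMARTS for a secondary amine: a trivalent nitrogen with one H, bonded to two carbons.
The molecule carries 3 separate instances of an N-methylamino group (-NHCH3) meeting every constraint; each maps to a distinct set of atoms, giving 3 matches.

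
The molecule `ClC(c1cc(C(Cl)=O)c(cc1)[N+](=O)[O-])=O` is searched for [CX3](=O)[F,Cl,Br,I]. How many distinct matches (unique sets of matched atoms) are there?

[CX3](=O)[F,Cl,Br,I] is the SMARTS for an acyl halide: a carbonyl carbon bonded to a halogen.
The molecule carries 2 separate instances of an acyl chloride (-C(=O)Cl) meeting every constraint; each maps to a distinct set of atoms, giving 2 matches.

2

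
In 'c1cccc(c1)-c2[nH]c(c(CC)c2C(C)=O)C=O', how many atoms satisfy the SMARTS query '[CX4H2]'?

1

Check the 18 heavy atoms by environment: 1× n (aromatic, H1, X3) → no; 5× c (aromatic, H0, X3) → no; 1× C (H0, X3) → no; 2× O (H0, X1) → no; 2× C (H3, X4) → no; 1× C (H2, X4) → match; 5× c (aromatic, H1, X3) → no; 1× C (H1, X3) → no.
That gives 1 matching atom.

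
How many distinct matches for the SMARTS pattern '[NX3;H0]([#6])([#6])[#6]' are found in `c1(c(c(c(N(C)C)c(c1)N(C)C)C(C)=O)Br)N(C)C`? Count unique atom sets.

3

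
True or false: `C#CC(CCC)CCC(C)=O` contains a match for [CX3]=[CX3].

False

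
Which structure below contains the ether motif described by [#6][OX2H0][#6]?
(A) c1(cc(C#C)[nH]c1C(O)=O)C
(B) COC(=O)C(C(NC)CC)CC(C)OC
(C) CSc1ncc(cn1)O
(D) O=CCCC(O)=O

B

[#6][OX2H0][#6] describes an aliphatic oxygen bridging two carbons with no H on the oxygen (an ether).
(A) has a carboxylic acid group (-C(=O)OH) but the -OH oxygen has H1; the =O is OX1, not OX2.
(B) contains a methoxy ether (-OCH3), which satisfies every atom and bond constraint.
(C) has a hydroxyl group (-OH) but the oxygen has H1, not H0 bridging two carbons.
(D) has a carboxylic acid group (-C(=O)OH) but the -OH oxygen has H1; the =O is OX1, not OX2.
So the answer is (B).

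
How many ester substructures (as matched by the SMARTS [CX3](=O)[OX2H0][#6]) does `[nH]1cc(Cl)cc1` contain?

[CX3](=O)[OX2H0][#6] is the SMARTS for an ester: a carbonyl carbon bonded to an oxygen that is itself bonded to carbon (no H on that O).
No fragment in the molecule satisfies every constraint, giving 0 matches.

0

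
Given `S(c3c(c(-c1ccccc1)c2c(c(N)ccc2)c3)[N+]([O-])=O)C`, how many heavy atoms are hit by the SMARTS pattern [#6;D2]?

9

The query [#6;D2] means: any carbon bonded to exactly two heavy atoms.
Check the 22 heavy atoms by environment: 7× c (aromatic, D3) → no; 9× c (aromatic, D2) → match; 1× S (D2) → no; 1× C (D1) → no; 1× N (D1) → no; 1× N (charge +1, D3) → no; 1× O (charge -1, D1) → no; 1× O (D1) → no.
That gives 9 matching atoms.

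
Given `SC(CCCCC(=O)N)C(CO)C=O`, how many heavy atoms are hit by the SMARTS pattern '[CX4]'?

The query [CX4] means: C with X4: aliphatic carbon with exactly 4 total connections (bonds + H).
Check the 14 heavy atoms by environment: 7× C (X4) → match; 1× O (X2) → no; 1× S (X2) → no; 2× C (X3) → no; 2× O (X1) → no; 1× N (X3) → no.
That gives 7 matching atoms.

7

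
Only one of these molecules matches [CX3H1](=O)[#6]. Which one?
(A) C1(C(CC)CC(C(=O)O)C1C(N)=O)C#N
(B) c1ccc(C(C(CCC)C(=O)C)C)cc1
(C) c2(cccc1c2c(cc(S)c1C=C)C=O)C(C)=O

C

[CX3H1](=O)[#6] describes an sp2 carbon with one H, double-bonded to O and single-bonded to carbon (an aldehyde).
(A) has a carboxylic acid group (-C(=O)OH) but the carbonyl carbon has H0 and is bonded to O, not H1.
(B) has an acetyl/ketone group (-C(=O)CH3) but the carbonyl carbon has H0 (two carbon neighbours), not H1.
(C) contains an aldehyde (-CHO), which satisfies every atom and bond constraint.
So the answer is (C).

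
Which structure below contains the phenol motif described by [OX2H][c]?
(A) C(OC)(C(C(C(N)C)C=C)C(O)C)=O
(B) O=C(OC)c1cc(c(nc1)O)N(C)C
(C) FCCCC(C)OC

B

[OX2H][c] describes a hydroxyl oxygen attached to an aromatic carbon (a phenol).
(A) has a hydroxyl group (-OH) but the -OH is on an aliphatic carbon, not an aromatic c.
(B) contains a hydroxyl group (-OH), which satisfies every atom and bond constraint.
(C) has a methoxy ether (-OCH3) but the oxygen has H0, not H1.
So the answer is (B).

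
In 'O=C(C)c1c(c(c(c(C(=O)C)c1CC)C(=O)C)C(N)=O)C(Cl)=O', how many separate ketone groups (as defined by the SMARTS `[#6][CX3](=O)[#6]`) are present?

3

[#6][CX3](=O)[#6] is the SMARTS for a ketone: a carbonyl carbon (no H) flanked by two carbons.
The molecule carries 3 separate instances of an acetyl/ketone group (-C(=O)CH3) meeting every constraint; each maps to a distinct set of atoms, giving 3 matches.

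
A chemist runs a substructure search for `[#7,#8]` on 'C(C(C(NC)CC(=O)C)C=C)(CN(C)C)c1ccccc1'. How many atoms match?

3

The query [#7,#8] means: nitrogen or oxygen (comma = OR).
Check the 21 heavy atoms by environment: 12× C → no; 1× O → match; 2× N → match; 6× c (aromatic) → no.
Summing the matching environments: 1 + 2 = 3 matching atoms.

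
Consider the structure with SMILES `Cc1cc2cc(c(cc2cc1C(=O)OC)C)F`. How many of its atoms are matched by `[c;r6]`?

10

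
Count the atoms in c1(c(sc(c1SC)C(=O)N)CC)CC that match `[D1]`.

5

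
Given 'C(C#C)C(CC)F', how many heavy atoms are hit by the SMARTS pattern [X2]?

2

The query [X2] means: any atom with exactly two total connections (bonds + H).
Check the 7 heavy atoms by environment: 4× C (X4) → no; 2× C (X2) → match; 1× F (X1) → no.
That gives 2 matching atoms.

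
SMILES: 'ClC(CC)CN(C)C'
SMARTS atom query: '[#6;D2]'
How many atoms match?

2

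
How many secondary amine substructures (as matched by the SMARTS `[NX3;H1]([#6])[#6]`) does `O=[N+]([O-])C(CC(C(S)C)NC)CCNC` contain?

[NX3;H1]([#6])[#6] is the SMARTS for a secondary amine: a trivalent nitrogen with one H, bonded to two carbons.
The molecule carries 2 separate instances of an N-methylamino group (-NHCH3) meeting every constraint; each maps to a distinct set of atoms, giving 2 matches.

2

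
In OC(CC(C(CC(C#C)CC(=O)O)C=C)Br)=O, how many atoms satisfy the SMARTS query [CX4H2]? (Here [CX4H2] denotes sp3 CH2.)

3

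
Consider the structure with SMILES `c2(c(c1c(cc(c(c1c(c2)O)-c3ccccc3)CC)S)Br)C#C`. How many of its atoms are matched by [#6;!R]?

The query [#6;!R] means: carbon not in any ring.
Check the 23 heavy atoms by environment: 16× c (aromatic, in 6-ring) → no; 1× S (acyclic) → no; 1× Br (acyclic) → no; 4× C (acyclic) → match; 1× O (acyclic) → no.
That gives 4 matching atoms.

4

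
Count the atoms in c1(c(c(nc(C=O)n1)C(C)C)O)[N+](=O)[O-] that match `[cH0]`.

4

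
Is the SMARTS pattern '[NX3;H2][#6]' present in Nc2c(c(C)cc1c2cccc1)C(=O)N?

Yes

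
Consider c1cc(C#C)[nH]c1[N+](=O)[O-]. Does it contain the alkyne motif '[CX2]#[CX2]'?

Yes

The pattern [CX2]#[CX2] describes a carbon-carbon triple bond — an alkyne.
The molecule carries an ethynyl group (-C#CH), whose atoms satisfy every constraint of the query, so the pattern matches.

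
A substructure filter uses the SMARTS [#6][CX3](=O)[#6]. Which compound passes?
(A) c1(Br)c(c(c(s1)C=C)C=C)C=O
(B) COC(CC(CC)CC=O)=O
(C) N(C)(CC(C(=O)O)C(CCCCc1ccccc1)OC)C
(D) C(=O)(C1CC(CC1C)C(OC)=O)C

[#6][CX3](=O)[#6] describes a carbonyl carbon (no H) flanked by two carbons (a ketone).
(A) has an aldehyde (-CHO) but the carbonyl carbon has H1, so it is not flanked by two carbons.
(B) has an aldehyde (-CHO) but the carbonyl carbon has H1, so it is not flanked by two carbons.
(C) has a carboxylic acid group (-C(=O)OH) but one neighbour of the carbonyl carbon is O, not C.
(D) contains an acetyl/ketone group (-C(=O)CH3), which satisfies every atom and bond constraint.
So the answer is (D).

D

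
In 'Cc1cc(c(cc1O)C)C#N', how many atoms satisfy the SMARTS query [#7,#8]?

The query [#7,#8] means: nitrogen or oxygen (comma = OR).
Check the 11 heavy atoms by environment: 6× c (aromatic) → no; 3× C → no; 1× N → match; 1× O → match.
Summing the matching environments: 1 + 1 = 2 matching atoms.

2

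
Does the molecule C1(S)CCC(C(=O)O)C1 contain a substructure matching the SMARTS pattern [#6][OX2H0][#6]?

No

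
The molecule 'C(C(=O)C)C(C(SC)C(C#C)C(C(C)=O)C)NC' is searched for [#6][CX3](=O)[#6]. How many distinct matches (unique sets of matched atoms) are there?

2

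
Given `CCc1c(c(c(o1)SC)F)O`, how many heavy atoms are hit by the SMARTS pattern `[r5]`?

5

The query [r5] means: r5 matches atoms in a five-membered ring.
Check the 11 heavy atoms by environment: 1× o (aromatic, in 5-ring) → match; 4× c (aromatic, in 5-ring) → match; 1× S (acyclic) → no; 3× C (acyclic) → no; 1× O (acyclic) → no; 1× F (acyclic) → no.
Summing the matching environments: 1 + 4 = 5 matching atoms.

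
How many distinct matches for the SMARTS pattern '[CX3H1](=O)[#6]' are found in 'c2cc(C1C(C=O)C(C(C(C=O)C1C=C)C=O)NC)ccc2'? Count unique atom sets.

3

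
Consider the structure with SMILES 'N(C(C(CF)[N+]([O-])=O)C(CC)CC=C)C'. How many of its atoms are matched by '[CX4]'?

The query [CX4] means: C with X4: aliphatic carbon with exactly 4 total connections (bonds + H).
Check the 15 heavy atoms by environment: 8× C (X4) → match; 1× N (X3) → no; 2× C (X3) → no; 1× N (charge +1, X3) → no; 1× O (charge -1, X1) → no; 1× O (X1) → no; 1× F (X1) → no.
That gives 8 matching atoms.

8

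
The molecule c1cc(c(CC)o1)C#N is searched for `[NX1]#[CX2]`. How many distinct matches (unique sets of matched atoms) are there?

[NX1]#[CX2] is the SMARTS for a nitrile: a nitrogen triple-bonded to a two-connected carbon.
Exactly one fragment in the molecule meets all constraints, giving 1 match.

1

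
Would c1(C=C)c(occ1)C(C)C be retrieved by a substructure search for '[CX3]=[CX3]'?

Yes

The pattern [CX3]=[CX3] describes a non-aromatic C=C double bond between two sp2 carbons — an alkene.
The molecule carries a vinyl group (-CH=CH2), whose atoms satisfy every constraint of the query, so the pattern matches.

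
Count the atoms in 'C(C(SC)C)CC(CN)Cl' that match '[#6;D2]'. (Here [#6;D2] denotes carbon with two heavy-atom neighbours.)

The query [#6;D2] means: any carbon bonded to exactly two heavy atoms.
Check the 10 heavy atoms by environment: 3× C (D2) → match; 2× C (D3) → no; 2× C (D1) → no; 1× S (D2) → no; 1× Cl (D1) → no; 1× N (D1) → no.
That gives 3 matching atoms.

3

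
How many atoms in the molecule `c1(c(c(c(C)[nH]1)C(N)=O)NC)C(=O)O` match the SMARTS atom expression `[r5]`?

The query [r5] means: r5 matches atoms in a five-membered ring.
Check the 14 heavy atoms by environment: 1× n (aromatic, in 5-ring) → match; 4× c (aromatic, in 5-ring) → match; 4× C (acyclic) → no; 3× O (acyclic) → no; 2× N (acyclic) → no.
Summing the matching environments: 1 + 4 = 5 matching atoms.

5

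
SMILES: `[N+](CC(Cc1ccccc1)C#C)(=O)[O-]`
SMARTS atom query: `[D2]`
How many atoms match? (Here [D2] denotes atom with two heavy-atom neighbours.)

Check the 14 heavy atoms by environment: 3× C (D2) → match; 1× C (D3) → no; 1× C (D1) → no; 1× N (charge +1, D3) → no; 1× O (charge -1, D1) → no; 1× O (D1) → no; 1× c (aromatic, D3) → no; 5× c (aromatic, D2) → match.
Summing the matching environments: 3 + 5 = 8 matching atoms.

8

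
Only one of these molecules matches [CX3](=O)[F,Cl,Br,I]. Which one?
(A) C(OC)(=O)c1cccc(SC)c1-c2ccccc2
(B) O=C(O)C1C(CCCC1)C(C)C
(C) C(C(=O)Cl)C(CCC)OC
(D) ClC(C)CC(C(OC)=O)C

C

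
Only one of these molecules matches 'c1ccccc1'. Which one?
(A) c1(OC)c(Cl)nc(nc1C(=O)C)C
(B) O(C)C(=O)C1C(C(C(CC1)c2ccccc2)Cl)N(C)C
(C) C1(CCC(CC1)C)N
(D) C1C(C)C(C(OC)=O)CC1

B

c1ccccc1 describes six aromatic carbons in a ring (a benzene ring).
(A) has a methyl group (-CH3) but no six-membered all-carbon aromatic ring is present.
(B) contains a phenyl ring, which satisfies every atom and bond constraint.
(C) has a methyl group (-CH3) but no six-membered all-carbon aromatic ring is present.
(D) has a methyl group (-CH3) but no six-membered all-carbon aromatic ring is present.
So the answer is (B).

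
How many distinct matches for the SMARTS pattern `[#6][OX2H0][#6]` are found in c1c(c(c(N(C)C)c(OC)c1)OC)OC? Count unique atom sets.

[#6][OX2H0][#6] is the SMARTS for an ether: an aliphatic oxygen bridging two carbons with no H on the oxygen.
The molecule carries 3 separate instances of a methoxy ether (-OCH3) meeting every constraint; each maps to a distinct set of atoms, giving 3 matches.

3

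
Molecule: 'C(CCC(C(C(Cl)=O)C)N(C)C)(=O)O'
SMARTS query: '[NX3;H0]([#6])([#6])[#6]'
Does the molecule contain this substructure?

Yes

The pattern [NX3;H0]([#6])([#6])[#6] describes a trivalent nitrogen with no H, bonded to three carbons — a tertiary amine.
The molecule carries a dimethylamino group (-N(CH3)2), whose atoms satisfy every constraint of the query, so the pattern matches.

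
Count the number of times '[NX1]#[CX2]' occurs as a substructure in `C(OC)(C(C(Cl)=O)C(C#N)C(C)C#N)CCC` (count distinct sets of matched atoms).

2

[NX1]#[CX2] is the SMARTS for a nitrile: a nitrogen triple-bonded to a two-connected carbon.
The molecule carries 2 separate instances of a nitrile (-C#N) meeting every constraint; each maps to a distinct set of atoms, giving 2 matches.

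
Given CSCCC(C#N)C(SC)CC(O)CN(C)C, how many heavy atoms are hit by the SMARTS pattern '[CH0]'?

Check the 17 heavy atoms by environment: 4× C (H2) → no; 3× C (H1) → no; 2× S (H0) → no; 4× C (H3) → no; 2× N (H0) → no; 1× O (H1) → no; 1× C (H0) → match.
That gives 1 matching atom.

1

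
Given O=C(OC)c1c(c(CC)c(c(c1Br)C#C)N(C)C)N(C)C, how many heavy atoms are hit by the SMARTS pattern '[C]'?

The query [C] means: uppercase C matches aliphatic (non-aromatic) carbon only.
Check the 21 heavy atoms by environment: 6× c (aromatic) → no; 10× C → match; 2× O → no; 2× N → no; 1× Br → no.
That gives 10 matching atoms.

10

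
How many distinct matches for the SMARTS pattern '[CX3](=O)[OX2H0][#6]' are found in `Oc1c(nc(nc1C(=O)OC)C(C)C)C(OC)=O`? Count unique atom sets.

2

[CX3](=O)[OX2H0][#6] is the SMARTS for an ester: a carbonyl carbon bonded to an oxygen that is itself bonded to carbon (no H on that O).
The molecule carries 2 separate instances of a methyl-ester group (-C(=O)OCH3) meeting every constraint; each maps to a distinct set of atoms, giving 2 matches.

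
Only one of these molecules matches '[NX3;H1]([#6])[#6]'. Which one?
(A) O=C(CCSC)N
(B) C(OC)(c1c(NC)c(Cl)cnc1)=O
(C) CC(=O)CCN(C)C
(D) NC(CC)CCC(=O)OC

B

[NX3;H1]([#6])[#6] describes a trivalent nitrogen with one H, bonded to two carbons (a secondary amine).
(A) has a primary amide (-C(=O)NH2) but the -C(=O)NH2 nitrogen has H2, not H1.
(B) contains an N-methylamino group (-NHCH3), which satisfies every atom and bond constraint.
(C) has a dimethylamino group (-N(CH3)2) but the nitrogen has H0, not H1.
(D) has a primary amino group (-NH2) but the nitrogen has H2 and only one carbon neighbour.
So the answer is (B).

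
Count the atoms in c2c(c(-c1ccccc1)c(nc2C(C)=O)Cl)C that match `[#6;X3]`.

Check the 17 heavy atoms by environment: 1× n (aromatic, X2) → no; 11× c (aromatic, X3) → match; 1× Cl (X1) → no; 2× C (X4) → no; 1× C (X3) → match; 1× O (X1) → no.
Summing the matching environments: 11 + 1 = 12 matching atoms.

12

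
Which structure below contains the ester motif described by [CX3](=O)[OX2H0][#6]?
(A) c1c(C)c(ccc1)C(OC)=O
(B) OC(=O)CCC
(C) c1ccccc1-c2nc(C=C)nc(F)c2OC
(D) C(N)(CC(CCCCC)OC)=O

A

[CX3](=O)[OX2H0][#6] describes a carbonyl carbon bonded to an oxygen that is itself bonded to carbon (no H on that O) (an ester).
(A) contains a methyl-ester group (-C(=O)OCH3), which satisfies every atom and bond constraint.
(B) has a carboxylic acid group (-C(=O)OH) but the singly-bonded O carries H (OX2H1, not H0).
(C) has a methoxy ether (-OCH3) but the ether oxygen is not adjacent to a C=O carbon.
(D) has a methoxy ether (-OCH3) but the ether oxygen is not adjacent to a C=O carbon.
So the answer is (A).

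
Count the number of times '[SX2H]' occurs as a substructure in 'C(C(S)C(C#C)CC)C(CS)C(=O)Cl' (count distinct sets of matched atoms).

[SX2H] is the SMARTS for a thiol: an aliphatic sulfur with two connections, one being H.
The molecule carries 2 separate instances of a thiol (-SH) meeting every constraint; each maps to a distinct set of atoms, giving 2 matches.

2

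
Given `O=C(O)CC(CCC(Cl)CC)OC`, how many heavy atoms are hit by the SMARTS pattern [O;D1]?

2

Check the 13 heavy atoms by environment: 2× C (D1) → no; 4× C (D2) → no; 3× C (D3) → no; 1× O (D2) → no; 2× O (D1) → match; 1× Cl (D1) → no.
That gives 2 matching atoms.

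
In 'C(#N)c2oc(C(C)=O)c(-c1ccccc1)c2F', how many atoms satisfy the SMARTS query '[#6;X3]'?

11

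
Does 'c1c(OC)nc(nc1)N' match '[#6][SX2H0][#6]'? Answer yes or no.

The pattern [#6][SX2H0][#6] describes an aliphatic sulfur bridging two carbons with no H on the sulfur — a thioether.
The closest candidate here is a methoxy ether (-OCH3), but the bridging atom is O, not S. No other fragment satisfies the full query, so there is no match.

No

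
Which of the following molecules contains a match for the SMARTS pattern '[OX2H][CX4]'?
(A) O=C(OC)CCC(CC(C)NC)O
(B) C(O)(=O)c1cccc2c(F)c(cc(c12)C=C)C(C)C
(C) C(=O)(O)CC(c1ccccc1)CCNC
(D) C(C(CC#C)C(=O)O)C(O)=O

A

[OX2H][CX4] describes a hydroxyl oxygen bound to an sp3 (X4) carbon (an aliphatic alcohol).
(A) contains a hydroxyl group (-OH), which satisfies every atom and bond constraint.
(B) has a carboxylic acid group (-C(=O)OH) but the -OH is on a CX3 carbonyl carbon, not a CX4 carbon.
(C) has a carboxylic acid group (-C(=O)OH) but the -OH is on a CX3 carbonyl carbon, not a CX4 carbon.
(D) has a carboxylic acid group (-C(=O)OH) but the -OH is on a CX3 carbonyl carbon, not a CX4 carbon.
So the answer is (A).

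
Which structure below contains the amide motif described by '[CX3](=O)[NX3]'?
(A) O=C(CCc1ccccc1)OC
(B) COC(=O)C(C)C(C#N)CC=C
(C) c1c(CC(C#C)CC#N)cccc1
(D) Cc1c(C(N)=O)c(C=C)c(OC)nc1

[CX3](=O)[NX3] describes a carbonyl carbon bonded to a trivalent nitrogen (an amide).
(A) has a methyl-ester group (-C(=O)OCH3) but the carbonyl is bonded to O, not to an NX3 nitrogen.
(B) has a nitrile (-C#N) but the nitrile N is NX1 (triple-bonded), not NX3.
(C) has a nitrile (-C#N) but the nitrile N is NX1 (triple-bonded), not NX3.
(D) contains a primary amide (-C(=O)NH2), which satisfies every atom and bond constraint.
So the answer is (D).

D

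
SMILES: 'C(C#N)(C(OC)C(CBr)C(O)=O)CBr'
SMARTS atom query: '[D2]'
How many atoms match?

4

The query [D2] means: atom with exactly two heavy-atom neighbours.
Check the 14 heavy atoms by environment: 3× C (D2) → match; 4× C (D3) → no; 2× O (D1) → no; 1× O (D2) → match; 1× C (D1) → no; 1× N (D1) → no; 2× Br (D1) → no.
Summing the matching environments: 3 + 1 = 4 matching atoms.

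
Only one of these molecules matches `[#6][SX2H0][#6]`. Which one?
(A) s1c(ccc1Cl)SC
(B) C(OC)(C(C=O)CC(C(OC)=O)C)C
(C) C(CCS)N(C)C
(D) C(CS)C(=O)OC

[#6][SX2H0][#6] describes an aliphatic sulfur bridging two carbons with no H on the sulfur (a thioether).
(A) contains a methylthio ether (-SCH3), which satisfies every atom and bond constraint.
(B) has a methoxy ether (-OCH3) but the bridging atom is O, not S.
(C) has a thiol (-SH) but the sulfur has H1, not H0 bridging two carbons.
(D) has a thiol (-SH) but the sulfur has H1, not H0 bridging two carbons.
So the answer is (A).

A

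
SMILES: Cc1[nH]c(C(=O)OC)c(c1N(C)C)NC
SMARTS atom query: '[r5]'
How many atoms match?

5

The query [r5] means: r5 matches atoms in a five-membered ring.
Check the 15 heavy atoms by environment: 1× n (aromatic, in 5-ring) → match; 4× c (aromatic, in 5-ring) → match; 2× N (acyclic) → no; 6× C (acyclic) → no; 2× O (acyclic) → no.
Summing the matching environments: 1 + 4 = 5 matching atoms.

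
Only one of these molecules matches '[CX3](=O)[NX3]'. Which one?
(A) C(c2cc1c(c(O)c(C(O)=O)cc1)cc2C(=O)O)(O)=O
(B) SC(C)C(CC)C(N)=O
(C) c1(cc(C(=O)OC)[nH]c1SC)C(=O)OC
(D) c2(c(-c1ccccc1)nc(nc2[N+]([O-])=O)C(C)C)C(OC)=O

B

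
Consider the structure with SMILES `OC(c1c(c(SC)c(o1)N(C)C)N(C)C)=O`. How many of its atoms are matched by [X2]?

3

The query [X2] means: any atom with exactly two total connections (bonds + H).
Check the 16 heavy atoms by environment: 1× o (aromatic, X2) → match; 4× c (aromatic, X3) → no; 1× S (X2) → match; 5× C (X4) → no; 2× N (X3) → no; 1× C (X3) → no; 1× O (X1) → no; 1× O (X2) → match.
Summing the matching environments: 1 + 1 + 1 = 3 matching atoms.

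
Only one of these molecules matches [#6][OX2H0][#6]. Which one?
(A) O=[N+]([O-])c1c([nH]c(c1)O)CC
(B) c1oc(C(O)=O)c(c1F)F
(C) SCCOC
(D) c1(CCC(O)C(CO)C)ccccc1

C

[#6][OX2H0][#6] describes an aliphatic oxygen bridging two carbons with no H on the oxygen (an ether).
(A) has a hydroxyl group (-OH) but the oxygen has H1, not H0 bridging two carbons.
(B) has a carboxylic acid group (-C(=O)OH) but the -OH oxygen has H1; the =O is OX1, not OX2.
(C) contains a methoxy ether (-OCH3), which satisfies every atom and bond constraint.
(D) has a hydroxyl group (-OH) but the oxygen has H1, not H0 bridging two carbons.
So the answer is (C).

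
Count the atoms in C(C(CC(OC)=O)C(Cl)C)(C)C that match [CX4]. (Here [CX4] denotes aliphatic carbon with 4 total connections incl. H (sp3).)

The query [CX4] means: C with X4: aliphatic carbon with exactly 4 total connections (bonds + H).
Check the 12 heavy atoms by environment: 8× C (X4) → match; 1× C (X3) → no; 1× O (X1) → no; 1× O (X2) → no; 1× Cl (X1) → no.
That gives 8 matching atoms.

8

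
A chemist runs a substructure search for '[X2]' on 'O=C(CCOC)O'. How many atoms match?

2

The query [X2] means: any atom with exactly two total connections (bonds + H).
Check the 7 heavy atoms by environment: 3× C (X4) → no; 2× O (X2) → match; 1× C (X3) → no; 1× O (X1) → no.
That gives 2 matching atoms.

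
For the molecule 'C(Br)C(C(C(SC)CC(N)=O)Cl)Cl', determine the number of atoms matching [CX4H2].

2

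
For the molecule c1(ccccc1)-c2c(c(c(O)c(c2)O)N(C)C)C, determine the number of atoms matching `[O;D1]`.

2

Check the 18 heavy atoms by environment: 6× c (aromatic, D3) → no; 6× c (aromatic, D2) → no; 1× N (D3) → no; 3× C (D1) → no; 2× O (D1) → match.
That gives 2 matching atoms.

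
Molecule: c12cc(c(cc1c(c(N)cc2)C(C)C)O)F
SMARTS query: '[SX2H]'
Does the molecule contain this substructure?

No

The pattern [SX2H] describes an aliphatic sulfur with two connections, one being H — a thiol.
The closest candidate here is a hydroxyl group (-OH), but it is an -OH, not an -SH. No other fragment satisfies the full query, so there is no match.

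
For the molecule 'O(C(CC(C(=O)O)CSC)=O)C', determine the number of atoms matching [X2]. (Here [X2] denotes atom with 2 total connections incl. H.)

3

Check the 12 heavy atoms by environment: 5× C (X4) → no; 2× C (X3) → no; 2× O (X1) → no; 2× O (X2) → match; 1× S (X2) → match.
Summing the matching environments: 2 + 1 = 3 matching atoms.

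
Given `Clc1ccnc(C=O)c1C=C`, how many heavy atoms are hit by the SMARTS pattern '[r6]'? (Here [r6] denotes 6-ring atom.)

The query [r6] means: r6 matches atoms in a six-membered ring.
Check the 11 heavy atoms by environment: 1× n (aromatic, in 6-ring) → match; 5× c (aromatic, in 6-ring) → match; 3× C (acyclic) → no; 1× O (acyclic) → no; 1× Cl (acyclic) → no.
Summing the matching environments: 1 + 5 = 6 matching atoms.

6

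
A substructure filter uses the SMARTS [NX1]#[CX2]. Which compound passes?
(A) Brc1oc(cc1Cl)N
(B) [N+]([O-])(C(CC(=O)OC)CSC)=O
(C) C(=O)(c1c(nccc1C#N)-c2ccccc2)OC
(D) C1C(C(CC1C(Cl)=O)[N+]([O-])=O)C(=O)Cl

[NX1]#[CX2] describes a nitrogen triple-bonded to a two-connected carbon (a nitrile).
(A) has a primary amino group (-NH2) but the nitrogen is NX3 (three connections), not NX1 triple-bonded.
(B) has a nitro group (-[N+](=O)[O-]) but there is no C#N triple bond.
(C) contains a nitrile (-C#N), which satisfies every atom and bond constraint.
(D) has a nitro group (-[N+](=O)[O-]) but there is no C#N triple bond.
So the answer is (C).

C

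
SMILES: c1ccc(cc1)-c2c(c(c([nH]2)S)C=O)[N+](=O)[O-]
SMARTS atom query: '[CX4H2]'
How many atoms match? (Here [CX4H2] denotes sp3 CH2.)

Check the 17 heavy atoms by environment: 1× n (aromatic, H1, X3) → no; 5× c (aromatic, H0, X3) → no; 5× c (aromatic, H1, X3) → no; 1× C (H1, X3) → no; 2× O (H0, X1) → no; 1× S (H1, X2) → no; 1× N (charge +1, H0, X3) → no; 1× O (charge -1, H0, X1) → no.
No environment satisfies the query, so 0 matching atoms.

0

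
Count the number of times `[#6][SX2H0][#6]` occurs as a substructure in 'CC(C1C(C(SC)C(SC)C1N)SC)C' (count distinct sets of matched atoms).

3

[#6][SX2H0][#6] is the SMARTS for a thioether: an aliphatic sulfur bridging two carbons with no H on the sulfur.
The molecule carries 3 separate instances of a methylthio ether (-SCH3) meeting every constraint; each maps to a distinct set of atoms, giving 3 matches.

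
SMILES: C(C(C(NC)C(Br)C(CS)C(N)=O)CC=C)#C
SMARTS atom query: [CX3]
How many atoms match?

3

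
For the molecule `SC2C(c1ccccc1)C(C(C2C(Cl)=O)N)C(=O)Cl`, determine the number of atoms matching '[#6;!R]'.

2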